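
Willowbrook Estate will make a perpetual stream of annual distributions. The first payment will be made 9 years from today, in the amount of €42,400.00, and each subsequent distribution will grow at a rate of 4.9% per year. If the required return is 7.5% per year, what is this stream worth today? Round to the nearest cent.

€914375.95

Value at end of year 8: C₁ / (r − g) = €42,400.00 / (0.075 − 0.049) = €1,630,769.2308
Discount to today: PV = €1,630,769.2308 / (1 + 0.075)^8 = €1,630,769.2308 / 1.783478 = €914,375.95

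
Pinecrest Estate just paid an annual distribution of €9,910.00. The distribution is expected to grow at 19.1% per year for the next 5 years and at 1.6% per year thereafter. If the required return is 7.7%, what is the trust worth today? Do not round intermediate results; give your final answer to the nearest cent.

D_1 = 11802.81000
D_2 = 14057.14671
D_3 = 16742.06173
D_4 = 19939.79552
D_5 = 23748.29647
Terminal value at year 5: TV = D_5×(1+g_2)/(r−g_2) = 24128.26921/0.061 = 395545.39689
P_0 = D_1/(1+r)^1 + D_2/(1+r)^2 + D_3/(1+r)^3 + D_4/(1+r)^4 + D_5/(1+r)^5 + TV/(1+r)^5
    = 10958.96936 + 12118.97169 + 13401.75978 + 14820.33045 + 16389.05623 + 272971.82188 = 340660.90939

€340660.91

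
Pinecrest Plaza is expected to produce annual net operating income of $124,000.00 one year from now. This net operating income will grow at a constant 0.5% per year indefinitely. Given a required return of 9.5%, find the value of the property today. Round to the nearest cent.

$1377777.78

Growing perpetuity: P = D₁ / (r − g) = $124,000.0000 / (0.095 − 0.005) = $1,377,777.78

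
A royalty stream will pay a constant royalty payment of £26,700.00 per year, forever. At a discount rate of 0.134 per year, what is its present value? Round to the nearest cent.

£199253.73

Level perpetuity: PV = C / r = £26,700.00 / 0.134 = £199,253.73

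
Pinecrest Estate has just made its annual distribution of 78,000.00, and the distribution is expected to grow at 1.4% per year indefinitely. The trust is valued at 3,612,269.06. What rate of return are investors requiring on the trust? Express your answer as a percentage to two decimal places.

D₁ = 78,000.00 × 1.014 = 79,092.0000
P = D₁/(r − g) ⇒ r = D₁/P + g = 79,092.0000/3,612,269.06 + 0.014 = 0.021895 + 0.014 = 0.035895

3.59%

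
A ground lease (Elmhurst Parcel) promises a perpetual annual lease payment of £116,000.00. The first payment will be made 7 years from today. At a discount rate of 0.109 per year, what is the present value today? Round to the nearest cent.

Value at end of year 6: C / r = £116,000.00 / 0.109 = £1,064,220.1835
Discount to today: PV = £1,064,220.1835 / (1 + 0.109)^6 = £1,064,220.1835 / 1.860327 = £572,060.83

£572060.83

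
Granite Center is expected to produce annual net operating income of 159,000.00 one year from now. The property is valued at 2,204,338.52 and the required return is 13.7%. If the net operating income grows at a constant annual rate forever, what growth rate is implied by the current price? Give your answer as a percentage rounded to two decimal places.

P = D₁/(r−g) ⇒ g = r − D₁/P = 0.137 − 159,000.00/2,204,338.52 = 0.064870

6.49%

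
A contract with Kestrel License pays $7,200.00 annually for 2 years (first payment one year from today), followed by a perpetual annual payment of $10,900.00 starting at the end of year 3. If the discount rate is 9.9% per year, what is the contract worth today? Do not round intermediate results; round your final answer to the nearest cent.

$103670.89

PV of 2-year annuity: $7,200.00 × [1 − (1+0.099)^−2] / 0.099 = 12512.65730
Perpetuity value at year 2: $10,900.00 / 0.099 = 110101.01010
PV of perpetuity: 110101.01010 / (1+0.099)^2 = 91158.23724
Total PV = 12512.65730 + 91158.23724 = 103670.89454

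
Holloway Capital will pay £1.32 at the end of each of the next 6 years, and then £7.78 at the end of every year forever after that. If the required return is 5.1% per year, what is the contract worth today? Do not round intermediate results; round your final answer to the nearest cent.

£119.86

PV of 6-year annuity: £1.32 × [1 − (1+0.051)^−6] / 0.051 = 6.67854
Perpetuity value at year 6: £7.78 / 0.051 = 152.54902
PV of perpetuity: 152.54902 / (1+0.051)^6 = 113.18611
Total PV = 6.67854 + 113.18611 = 119.86465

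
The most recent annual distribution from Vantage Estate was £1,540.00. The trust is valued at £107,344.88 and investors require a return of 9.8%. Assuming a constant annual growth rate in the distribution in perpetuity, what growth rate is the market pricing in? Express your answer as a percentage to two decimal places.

P = D₀(1+g)/(r−g) ⇒ P(r−g) = D₀(1+g) ⇒ g(P+D₀) = P·r − D₀
g = (P·r − D₀)/(P + D₀) = (£107,344.88×0.098 − £1,540.00) / (£107,344.88 + £1,540.00) = 0.082471

8.25%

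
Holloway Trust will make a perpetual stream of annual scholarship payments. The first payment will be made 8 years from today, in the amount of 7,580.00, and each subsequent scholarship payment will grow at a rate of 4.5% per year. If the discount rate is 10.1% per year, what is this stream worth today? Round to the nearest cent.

Value at end of year 7: C₁ / (r − g) = 7,580.00 / (0.101 − 0.045) = 135,357.1429
Discount to today: PV = 135,357.1429 / (1 + 0.101)^7 = 135,357.1429 / 1.961152 = 69,019.20

69019.20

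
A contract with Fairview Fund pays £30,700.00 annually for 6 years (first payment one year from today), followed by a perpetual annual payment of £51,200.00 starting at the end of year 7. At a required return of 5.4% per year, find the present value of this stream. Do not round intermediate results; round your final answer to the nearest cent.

PV of 6-year annuity: £30,700.00 × [1 − (1+0.054)^−6] / 0.054 = 153850.10956
Perpetuity value at year 6: £51,200.00 / 0.054 = 948148.14815
PV of perpetuity: 948148.14815 / (1+0.054)^6 = 691564.25208
Total PV = 153850.10956 + 691564.25208 = 845414.36164

£845414.36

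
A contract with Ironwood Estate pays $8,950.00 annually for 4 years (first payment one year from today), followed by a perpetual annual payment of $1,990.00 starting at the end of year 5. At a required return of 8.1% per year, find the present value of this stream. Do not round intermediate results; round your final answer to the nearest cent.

PV of 4-year annuity: $8,950.00 × [1 − (1+0.081)^−4] / 0.081 = 29577.67161
Perpetuity value at year 4: $1,990.00 / 0.081 = 24567.90123
PV of perpetuity: 24567.90123 / (1+0.081)^4 = 17991.41336
Total PV = 29577.67161 + 17991.41336 = 47569.08496

$47569.08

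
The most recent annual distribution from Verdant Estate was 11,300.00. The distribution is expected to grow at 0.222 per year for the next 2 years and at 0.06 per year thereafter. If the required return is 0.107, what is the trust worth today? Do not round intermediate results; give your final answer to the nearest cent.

336795.12

D_1 = 13808.60000
D_2 = 16874.10920
Terminal value at year 2: TV = D_2×(1+g_2)/(r−g_2) = 17886.55575/0.047 = 380565.01600
P_0 = D_1/(1+r)^1 + D_2/(1+r)^2 + TV/(1+r)^2
    = 12473.89341 + 13769.73599 + 310551.49255 = 336795.12195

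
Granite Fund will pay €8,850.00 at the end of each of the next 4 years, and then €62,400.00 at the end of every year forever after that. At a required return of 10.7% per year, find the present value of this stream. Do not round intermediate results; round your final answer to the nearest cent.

PV of 4-year annuity: €8,850.00 × [1 − (1+0.107)^−4] / 0.107 = 27633.44106
Perpetuity value at year 4: €62,400.00 / 0.107 = 583177.57009
PV of perpetuity: 583177.57009 / (1+0.107)^4 = 388338.39244
Total PV = 27633.44106 + 388338.39244 = 415971.83350

€415971.83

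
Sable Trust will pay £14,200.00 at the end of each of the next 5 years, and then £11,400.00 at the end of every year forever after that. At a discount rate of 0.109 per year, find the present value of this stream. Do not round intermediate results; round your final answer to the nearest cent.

PV of 5-year annuity: £14,200.00 × [1 − (1+0.109)^−5] / 0.109 = 52614.02599
Perpetuity value at year 5: £11,400.00 / 0.109 = 104587.15596
PV of perpetuity: 104587.15596 / (1+0.109)^5 = 62347.72665
Total PV = 52614.02599 + 62347.72665 = 114961.75264

£114961.75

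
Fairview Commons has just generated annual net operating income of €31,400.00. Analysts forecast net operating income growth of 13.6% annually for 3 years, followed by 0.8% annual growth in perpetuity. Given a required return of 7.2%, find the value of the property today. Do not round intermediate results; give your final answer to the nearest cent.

D_1 = 35670.40000
D_2 = 40521.57440
D_3 = 46032.50852
Terminal value at year 3: TV = D_3×(1+g_2)/(r−g_2) = 46400.76859/0.064 = 725012.00916
P_0 = D_1/(1+r)^1 + D_2/(1+r)^2 + D_3/(1+r)^3 + TV/(1+r)^3
    = 33274.62687 + 35261.17175 + 37366.31634 + 588519.48228 = 694421.59724

€694421.60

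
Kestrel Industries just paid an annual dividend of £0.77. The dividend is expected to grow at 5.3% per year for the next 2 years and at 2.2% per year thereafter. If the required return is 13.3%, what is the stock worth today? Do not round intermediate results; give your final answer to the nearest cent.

£7.50

D_1 = 0.81081
D_2 = 0.85378
Terminal value at year 2: TV = D_2×(1+g_2)/(r−g_2) = 0.87257/0.111 = 7.86096
P_0 = D_1/(1+r)^1 + D_2/(1+r)^2 + TV/(1+r)^2
    = 0.71563 + 0.66510 + 6.12372 = 7.50446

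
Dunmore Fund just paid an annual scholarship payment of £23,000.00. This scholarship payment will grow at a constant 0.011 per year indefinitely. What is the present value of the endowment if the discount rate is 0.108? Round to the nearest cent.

D₁ = D₀ × (1 + g) = £23,000.00 × 1.011 = £23,253.0000
Growing perpetuity: P = D₁ / (r − g) = £23,253.0000 / (0.108 − 0.011) = £239,721.65

£239721.65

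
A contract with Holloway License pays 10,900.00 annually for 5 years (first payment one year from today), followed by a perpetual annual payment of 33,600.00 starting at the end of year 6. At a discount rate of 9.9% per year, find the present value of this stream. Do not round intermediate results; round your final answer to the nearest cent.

253122.80

PV of 5-year annuity: 10,900.00 × [1 − (1+0.099)^−5] / 0.099 = 41425.35020
Perpetuity value at year 5: 33,600.00 / 0.099 = 339393.93939
PV of perpetuity: 339393.93939 / (1+0.099)^5 = 211697.44703
Total PV = 41425.35020 + 211697.44703 = 253122.79723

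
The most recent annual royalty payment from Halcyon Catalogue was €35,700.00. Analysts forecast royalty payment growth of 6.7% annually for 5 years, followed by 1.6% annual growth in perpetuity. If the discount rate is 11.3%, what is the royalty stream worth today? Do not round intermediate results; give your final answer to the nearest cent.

D_1 = 38091.90000
D_2 = 40644.05730
D_3 = 43367.20914
D_4 = 46272.81215
D_5 = 49373.09057
Terminal value at year 5: TV = D_5×(1+g_2)/(r−g_2) = 50163.06001/0.097 = 517144.94860
P_0 = D_1/(1+r)^1 + D_2/(1+r)^2 + D_3/(1+r)^3 + D_4/(1+r)^4 + D_5/(1+r)^5 + TV/(1+r)^5
    = 34224.52830 + 32810.03746 + 31454.00717 + 30154.02124 + 28907.76340 + 302786.47029 = 460336.82787

€460336.83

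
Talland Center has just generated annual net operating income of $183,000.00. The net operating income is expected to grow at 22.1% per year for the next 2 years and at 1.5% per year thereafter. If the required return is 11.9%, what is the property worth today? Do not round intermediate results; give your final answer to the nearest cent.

$2544012.30

D_1 = 223443.00000
D_2 = 272823.90300
Terminal value at year 2: TV = D_2×(1+g_2)/(r−g_2) = 276916.26155/0.104 = 2662656.36101
P_0 = D_1/(1+r)^1 + D_2/(1+r)^2 + TV/(1+r)^2
    = 199680.96515 + 217882.44723 + 2126448.88398 = 2544012.29635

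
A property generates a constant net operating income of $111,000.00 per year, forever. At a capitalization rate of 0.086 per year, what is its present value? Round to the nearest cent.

$1290697.67

Level perpetuity: PV = C / r = $111,000.00 / 0.086 = $1,290,697.67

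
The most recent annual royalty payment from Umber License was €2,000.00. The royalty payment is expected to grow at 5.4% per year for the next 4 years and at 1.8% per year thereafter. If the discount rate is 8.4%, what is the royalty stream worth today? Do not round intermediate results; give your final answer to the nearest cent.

€35034.29

D_1 = 2108.00000
D_2 = 2221.83200
D_3 = 2341.81093
D_4 = 2468.26872
Terminal value at year 4: TV = D_4×(1+g_2)/(r−g_2) = 2512.69756/0.066 = 38071.17508
P_0 = D_1/(1+r)^1 + D_2/(1+r)^2 + D_3/(1+r)^3 + D_4/(1+r)^4 + TV/(1+r)^4
    = 1944.64945 + 1890.83073 + 1838.50147 + 1787.62043 + 27572.69094 = 35034.29302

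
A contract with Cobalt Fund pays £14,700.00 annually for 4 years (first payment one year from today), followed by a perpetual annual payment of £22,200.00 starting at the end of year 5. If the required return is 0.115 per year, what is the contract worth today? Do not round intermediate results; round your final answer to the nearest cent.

£170021.37

PV of 4-year annuity: £14,700.00 × [1 − (1+0.115)^−4] / 0.115 = 45123.32285
Perpetuity value at year 4: £22,200.00 / 0.115 = 193043.47826
PV of perpetuity: 193043.47826 / (1+0.115)^4 = 124898.05191
Total PV = 45123.32285 + 124898.05191 = 170021.37477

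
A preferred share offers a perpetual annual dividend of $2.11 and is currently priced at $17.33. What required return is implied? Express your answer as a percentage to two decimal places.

12.18%

P = C/r ⇒ r = C/P = $2.11/$17.33 = 0.121754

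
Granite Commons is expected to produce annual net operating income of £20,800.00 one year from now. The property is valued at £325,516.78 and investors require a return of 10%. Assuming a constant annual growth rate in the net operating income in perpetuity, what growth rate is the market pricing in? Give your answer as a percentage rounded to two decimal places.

3.61%

P = D₁/(r−g) ⇒ g = r − D₁/P = 0.1 − £20,800.00/£325,516.78 = 0.036102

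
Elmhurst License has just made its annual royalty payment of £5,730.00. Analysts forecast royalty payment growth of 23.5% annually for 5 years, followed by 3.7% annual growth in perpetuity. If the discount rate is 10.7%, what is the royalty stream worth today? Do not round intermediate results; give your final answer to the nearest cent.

D_1 = 7076.55000
D_2 = 8739.53925
D_3 = 10793.33097
D_4 = 13329.76375
D_5 = 16462.25823
Terminal value at year 5: TV = D_5×(1+g_2)/(r−g_2) = 17071.36179/0.07 = 243876.59699
P_0 = D_1/(1+r)^1 + D_2/(1+r)^2 + D_3/(1+r)^3 + D_4/(1+r)^4 + D_5/(1+r)^5 + TV/(1+r)^5
    = 6392.54743 + 7131.70377 + 7956.32715 + 8876.29993 + 9902.64717 + 146700.64453 = 186960.16998

£186960.17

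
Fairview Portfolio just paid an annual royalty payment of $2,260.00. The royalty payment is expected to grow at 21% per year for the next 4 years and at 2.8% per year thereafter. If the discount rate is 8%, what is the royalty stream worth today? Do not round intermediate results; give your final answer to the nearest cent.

$82503.47

D_1 = 2734.60000
D_2 = 3308.86600
D_3 = 4003.72786
D_4 = 4844.51071
Terminal value at year 4: TV = D_4×(1+g_2)/(r−g_2) = 4980.15701/0.052 = 95772.25020
P_0 = D_1/(1+r)^1 + D_2/(1+r)^2 + D_3/(1+r)^3 + D_4/(1+r)^4 + TV/(1+r)^4
    = 2532.03704 + 2836.81927 + 3178.28826 + 3560.85999 + 70395.46297 = 82503.46753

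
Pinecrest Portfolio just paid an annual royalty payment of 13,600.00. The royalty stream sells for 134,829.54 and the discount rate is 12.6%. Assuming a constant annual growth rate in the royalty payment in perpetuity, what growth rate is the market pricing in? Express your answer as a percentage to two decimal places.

P = D₀(1+g)/(r−g) ⇒ P(r−g) = D₀(1+g) ⇒ g(P+D₀) = P·r − D₀
g = (P·r − D₀)/(P + D₀) = (134,829.54×0.126 − 13,600.00) / (134,829.54 + 13,600.00) = 0.022829

2.28%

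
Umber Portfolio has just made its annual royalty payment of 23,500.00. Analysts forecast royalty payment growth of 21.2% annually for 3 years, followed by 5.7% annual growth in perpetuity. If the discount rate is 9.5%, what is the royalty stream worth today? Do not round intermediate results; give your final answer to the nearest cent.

D_1 = 28482.00000
D_2 = 34520.18400
D_3 = 41838.46301
Terminal value at year 3: TV = D_3×(1+g_2)/(r−g_2) = 44223.25540/0.038 = 1163769.87893
P_0 = D_1/(1+r)^1 + D_2/(1+r)^2 + D_3/(1+r)^3 + TV/(1+r)^3
    = 26010.95890 + 28790.21205 + 31866.42649 + 886389.81039 = 973057.40783

973057.41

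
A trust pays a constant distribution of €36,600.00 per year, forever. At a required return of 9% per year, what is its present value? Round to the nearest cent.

Level perpetuity: PV = C / r = €36,600.00 / 0.09 = €406,666.67

€406666.67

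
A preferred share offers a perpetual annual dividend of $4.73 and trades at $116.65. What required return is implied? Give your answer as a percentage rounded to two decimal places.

P = C/r ⇒ r = C/P = $4.73/$116.65 = 0.040549

4.05%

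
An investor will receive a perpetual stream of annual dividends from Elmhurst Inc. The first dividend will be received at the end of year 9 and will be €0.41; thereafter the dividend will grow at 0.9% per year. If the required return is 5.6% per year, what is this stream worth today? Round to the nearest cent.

Value at end of year 8: C₁ / (r − g) = €0.41 / (0.056 − 0.009) = €8.7234
Discount to today: PV = €8.7234 / (1 + 0.056)^8 = €8.7234 / 1.546363 = €5.64

€5.64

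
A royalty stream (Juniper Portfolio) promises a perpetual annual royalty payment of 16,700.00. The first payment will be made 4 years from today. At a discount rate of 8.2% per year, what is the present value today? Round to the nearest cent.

Value at end of year 3: C / r = 16,700.00 / 0.082 = 203,658.5366
Discount to today: PV = 203,658.5366 / (1 + 0.082)^3 = 203,658.5366 / 1.266723 = 160,775.86

160775.86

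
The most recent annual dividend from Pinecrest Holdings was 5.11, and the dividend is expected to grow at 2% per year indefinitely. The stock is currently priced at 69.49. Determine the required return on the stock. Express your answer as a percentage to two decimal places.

D₁ = 5.11 × 1.02 = 5.2122
P = D₁/(r − g) ⇒ r = D₁/P + g = 5.2122/69.49 + 0.02 = 0.075006 + 0.02 = 0.095006

9.50%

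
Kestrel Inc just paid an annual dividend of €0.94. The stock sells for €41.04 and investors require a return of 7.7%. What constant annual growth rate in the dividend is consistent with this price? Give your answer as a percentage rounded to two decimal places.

P = D₀(1+g)/(r−g) ⇒ P(r−g) = D₀(1+g) ⇒ g(P+D₀) = P·r − D₀
g = (P·r − D₀)/(P + D₀) = (€41.04×0.077 − €0.94) / (€41.04 + €0.94) = 0.052884

5.29%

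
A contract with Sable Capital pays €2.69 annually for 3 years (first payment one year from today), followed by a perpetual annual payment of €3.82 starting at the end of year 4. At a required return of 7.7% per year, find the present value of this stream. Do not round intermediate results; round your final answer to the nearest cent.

PV of 3-year annuity: €2.69 × [1 − (1+0.077)^−3] / 0.077 = 6.97009
Perpetuity value at year 3: €3.82 / 0.077 = 49.61039
PV of perpetuity: 49.61039 / (1+0.077)^3 = 39.71234
Total PV = 6.97009 + 39.71234 = 46.68243

€46.68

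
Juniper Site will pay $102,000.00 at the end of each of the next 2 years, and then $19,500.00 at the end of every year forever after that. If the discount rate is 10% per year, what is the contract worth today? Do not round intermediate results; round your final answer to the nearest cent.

PV of 2-year annuity: $102,000.00 × [1 − (1+0.1)^−2] / 0.1 = 177024.79339
Perpetuity value at year 2: $19,500.00 / 0.1 = 195000.00000
PV of perpetuity: 195000.00000 / (1+0.1)^2 = 161157.02479
Total PV = 177024.79339 + 161157.02479 = 338181.81818

$338181.82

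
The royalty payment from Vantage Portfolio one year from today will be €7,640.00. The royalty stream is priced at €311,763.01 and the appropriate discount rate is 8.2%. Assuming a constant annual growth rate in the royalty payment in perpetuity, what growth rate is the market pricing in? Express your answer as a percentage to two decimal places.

5.75%

P = D₁/(r−g) ⇒ g = r − D₁/P = 0.082 − €7,640.00/€311,763.01 = 0.057494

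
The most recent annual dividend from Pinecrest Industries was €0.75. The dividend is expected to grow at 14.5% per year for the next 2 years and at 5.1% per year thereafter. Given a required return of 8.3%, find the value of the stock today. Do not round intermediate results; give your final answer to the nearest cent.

D_1 = 0.85875
D_2 = 0.98327
Terminal value at year 2: TV = D_2×(1+g_2)/(r−g_2) = 1.03342/0.032 = 32.29423
P_0 = D_1/(1+r)^1 + D_2/(1+r)^2 + TV/(1+r)^2
    = 0.79294 + 0.83833 + 27.53392 = 29.16519

€29.17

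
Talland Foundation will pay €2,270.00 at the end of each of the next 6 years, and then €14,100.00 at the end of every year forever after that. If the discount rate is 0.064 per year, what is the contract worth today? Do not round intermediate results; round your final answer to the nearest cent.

PV of 6-year annuity: €2,270.00 × [1 − (1+0.064)^−6] / 0.064 = 11023.40812
Perpetuity value at year 6: €14,100.00 / 0.064 = 220312.50000
PV of perpetuity: 220312.50000 / (1+0.064)^6 = 151841.11035
Total PV = 11023.40812 + 151841.11035 = 162864.51847

€162864.52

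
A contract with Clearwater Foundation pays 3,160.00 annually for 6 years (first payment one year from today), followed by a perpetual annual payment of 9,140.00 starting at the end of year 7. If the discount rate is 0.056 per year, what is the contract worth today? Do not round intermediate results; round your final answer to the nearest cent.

133435.47

PV of 6-year annuity: 3,160.00 × [1 − (1+0.056)^−6] / 0.056 = 15735.96140
Perpetuity value at year 6: 9,140.00 / 0.056 = 163214.28571
PV of perpetuity: 163214.28571 / (1+0.056)^6 = 117699.51128
Total PV = 15735.96140 + 117699.51128 = 133435.47268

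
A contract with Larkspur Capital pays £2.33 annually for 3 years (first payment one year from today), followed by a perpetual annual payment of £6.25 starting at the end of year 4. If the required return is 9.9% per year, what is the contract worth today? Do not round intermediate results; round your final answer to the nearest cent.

PV of 3-year annuity: £2.33 × [1 − (1+0.099)^−3] / 0.099 = 5.80458
Perpetuity value at year 3: £6.25 / 0.099 = 63.13131
PV of perpetuity: 63.13131 / (1+0.099)^3 = 47.56108
Total PV = 5.80458 + 47.56108 = 53.36567

£53.37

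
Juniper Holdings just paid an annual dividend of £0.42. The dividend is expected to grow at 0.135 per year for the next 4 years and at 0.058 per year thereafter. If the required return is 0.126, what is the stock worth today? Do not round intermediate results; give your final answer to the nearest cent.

£8.46

D_1 = 0.47670
D_2 = 0.54105
D_3 = 0.61410
D_4 = 0.69700
Terminal value at year 4: TV = D_4×(1+g_2)/(r−g_2) = 0.73743/0.068 = 10.84450
P_0 = D_1/(1+r)^1 + D_2/(1+r)^2 + D_3/(1+r)^3 + D_4/(1+r)^4 + TV/(1+r)^4
    = 0.42336 + 0.42674 + 0.43015 + 0.43359 + 6.74615 = 8.45999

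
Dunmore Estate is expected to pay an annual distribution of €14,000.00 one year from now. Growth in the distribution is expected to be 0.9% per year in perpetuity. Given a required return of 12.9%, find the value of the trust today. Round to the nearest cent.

€116666.67

Growing perpetuity: P = D₁ / (r − g) = €14,000.0000 / (0.129 − 0.009) = €116,666.67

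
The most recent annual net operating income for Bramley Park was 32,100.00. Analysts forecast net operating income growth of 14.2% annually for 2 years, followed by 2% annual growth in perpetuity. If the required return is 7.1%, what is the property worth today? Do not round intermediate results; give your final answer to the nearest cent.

800667.01

D_1 = 36658.20000
D_2 = 41863.66440
Terminal value at year 2: TV = D_2×(1+g_2)/(r−g_2) = 42700.93769/0.051 = 837273.28800
P_0 = D_1/(1+r)^1 + D_2/(1+r)^2 + TV/(1+r)^2
    = 34228.01120 + 36497.09505 + 729941.90094 = 800667.00720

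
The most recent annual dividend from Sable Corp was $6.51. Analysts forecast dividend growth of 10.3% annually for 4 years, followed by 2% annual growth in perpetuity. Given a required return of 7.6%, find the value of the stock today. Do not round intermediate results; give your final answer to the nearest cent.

$158.65

D_1 = 7.18053
D_2 = 7.92012
D_3 = 8.73590
D_4 = 9.63569
Terminal value at year 4: TV = D_4×(1+g_2)/(r−g_2) = 9.82841/0.056 = 175.50730
P_0 = D_1/(1+r)^1 + D_2/(1+r)^2 + D_3/(1+r)^3 + D_4/(1+r)^4 + TV/(1+r)^4
    = 6.67336 + 6.84081 + 7.01247 + 7.18843 + 130.93209 = 158.64715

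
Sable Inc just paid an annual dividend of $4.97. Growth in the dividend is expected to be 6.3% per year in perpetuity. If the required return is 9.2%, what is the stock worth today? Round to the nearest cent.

$182.18

D₁ = D₀ × (1 + g) = $4.97 × 1.063 = $5.2831
Growing perpetuity: P = D₁ / (r − g) = $5.2831 / (0.092 − 0.063) = $182.18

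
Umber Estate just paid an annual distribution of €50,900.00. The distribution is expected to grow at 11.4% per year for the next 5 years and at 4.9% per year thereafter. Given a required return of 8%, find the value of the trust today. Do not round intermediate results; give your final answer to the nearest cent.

€2290692.72

D_1 = 56702.60000
D_2 = 63166.69640
D_3 = 70367.69979
D_4 = 78389.61757
D_5 = 87326.03397
Terminal value at year 5: TV = D_5×(1+g_2)/(r−g_2) = 91605.00963/0.031 = 2955000.31073
P_0 = D_1/(1+r)^1 + D_2/(1+r)^2 + D_3/(1+r)^3 + D_4/(1+r)^4 + D_5/(1+r)^5 + TV/(1+r)^5
    = 52502.40741 + 54155.26097 + 55860.14882 + 57618.70906 + 59432.63138 + 2011123.55871 = 2290692.71635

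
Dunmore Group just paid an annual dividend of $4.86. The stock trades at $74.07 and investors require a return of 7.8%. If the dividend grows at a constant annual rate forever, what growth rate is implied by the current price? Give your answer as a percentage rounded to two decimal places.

1.16%

P = D₀(1+g)/(r−g) ⇒ P(r−g) = D₀(1+g) ⇒ g(P+D₀) = P·r − D₀
g = (P·r − D₀)/(P + D₀) = ($74.07×0.078 − $4.86) / ($74.07 + $4.86) = 0.011624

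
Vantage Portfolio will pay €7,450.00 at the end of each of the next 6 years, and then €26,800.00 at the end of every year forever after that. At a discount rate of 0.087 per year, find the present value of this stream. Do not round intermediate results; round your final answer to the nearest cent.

PV of 6-year annuity: €7,450.00 × [1 − (1+0.087)^−6] / 0.087 = 33721.14082
Perpetuity value at year 6: €26,800.00 / 0.087 = 308045.97701
PV of perpetuity: 308045.97701 / (1+0.087)^6 = 186740.39663
Total PV = 33721.14082 + 186740.39663 = 220461.53744

€220461.54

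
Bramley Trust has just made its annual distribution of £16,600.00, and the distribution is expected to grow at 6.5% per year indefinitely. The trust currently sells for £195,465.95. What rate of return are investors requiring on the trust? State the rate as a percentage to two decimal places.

15.54%

D₁ = £16,600.00 × 1.065 = £17,679.0000
P = D₁/(r − g) ⇒ r = D₁/P + g = £17,679.0000/£195,465.95 + 0.065 = 0.090445 + 0.065 = 0.155445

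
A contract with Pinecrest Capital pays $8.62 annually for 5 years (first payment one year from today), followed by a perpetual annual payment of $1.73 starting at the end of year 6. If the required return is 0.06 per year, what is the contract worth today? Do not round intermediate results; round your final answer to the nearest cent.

PV of 5-year annuity: $8.62 × [1 − (1+0.06)^−5] / 0.06 = 36.31058
Perpetuity value at year 5: $1.73 / 0.06 = 28.83333
PV of perpetuity: 28.83333 / (1+0.06)^5 = 21.54594
Total PV = 36.31058 + 21.54594 = 57.85652

$57.86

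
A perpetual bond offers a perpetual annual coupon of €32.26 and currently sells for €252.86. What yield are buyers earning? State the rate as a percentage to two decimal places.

P = C/r ⇒ r = C/P = €32.26/€252.86 = 0.127580

12.76%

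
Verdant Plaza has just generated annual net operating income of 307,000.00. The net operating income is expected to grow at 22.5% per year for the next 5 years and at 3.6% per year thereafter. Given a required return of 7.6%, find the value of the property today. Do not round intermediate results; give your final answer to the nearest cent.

D_1 = 376075.00000
D_2 = 460691.87500
D_3 = 564347.54688
D_4 = 691325.74492
D_5 = 846874.03753
Terminal value at year 5: TV = D_5×(1+g_2)/(r−g_2) = 877361.50288/0.04 = 21934037.57201
P_0 = D_1/(1+r)^1 + D_2/(1+r)^2 + D_3/(1+r)^3 + D_4/(1+r)^4 + D_5/(1+r)^5 + TV/(1+r)^5
    = 349512.08178 + 397911.05965 + 453012.12646 + 515743.35959 + 587161.35269 + 15207479.03470 = 17510819.01488

17510819.01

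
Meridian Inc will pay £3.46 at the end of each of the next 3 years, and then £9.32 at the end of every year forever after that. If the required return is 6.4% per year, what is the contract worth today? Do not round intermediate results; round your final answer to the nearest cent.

PV of 3-year annuity: £3.46 × [1 − (1+0.064)^−3] / 0.064 = 9.18060
Perpetuity value at year 3: £9.32 / 0.064 = 145.62500
PV of perpetuity: 145.62500 / (1+0.064)^3 = 120.89576
Total PV = 9.18060 + 120.89576 = 130.07636

£130.08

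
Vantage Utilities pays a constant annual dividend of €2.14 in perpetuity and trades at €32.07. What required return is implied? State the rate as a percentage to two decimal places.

P = C/r ⇒ r = C/P = €2.14/€32.07 = 0.066729

6.67%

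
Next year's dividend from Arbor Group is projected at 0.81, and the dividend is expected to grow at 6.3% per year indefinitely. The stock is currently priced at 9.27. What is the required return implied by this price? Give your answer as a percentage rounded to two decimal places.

15.04%

P = D₁/(r − g) ⇒ r = D₁/P + g = 0.8100/9.27 + 0.063 = 0.087379 + 0.063 = 0.150379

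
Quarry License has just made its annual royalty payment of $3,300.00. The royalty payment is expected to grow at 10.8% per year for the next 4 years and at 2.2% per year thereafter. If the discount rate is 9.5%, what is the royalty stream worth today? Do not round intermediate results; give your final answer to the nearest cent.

$62029.81

D_1 = 3656.40000
D_2 = 4051.29120
D_3 = 4488.83065
D_4 = 4973.62436
Terminal value at year 4: TV = D_4×(1+g_2)/(r−g_2) = 5083.04410/0.073 = 69630.74104
P_0 = D_1/(1+r)^1 + D_2/(1+r)^2 + D_3/(1+r)^3 + D_4/(1+r)^4 + TV/(1+r)^4
    = 3339.17808 + 3378.82129 + 3418.93515 + 3459.52525 + 48433.35350 = 62029.81328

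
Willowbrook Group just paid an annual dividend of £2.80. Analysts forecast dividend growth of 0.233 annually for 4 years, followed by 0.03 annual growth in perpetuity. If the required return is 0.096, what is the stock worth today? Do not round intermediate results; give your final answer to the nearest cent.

D_1 = 3.45240
D_2 = 4.25681
D_3 = 5.24865
D_4 = 6.47158
Terminal value at year 4: TV = D_4×(1+g_2)/(r−g_2) = 6.66573/0.066 = 100.99587
P_0 = D_1/(1+r)^1 + D_2/(1+r)^2 + D_3/(1+r)^3 + D_4/(1+r)^4 + TV/(1+r)^4
    = 3.15000 + 3.54375 + 3.98672 + 4.48506 + 69.99410 = 85.15962

£85.16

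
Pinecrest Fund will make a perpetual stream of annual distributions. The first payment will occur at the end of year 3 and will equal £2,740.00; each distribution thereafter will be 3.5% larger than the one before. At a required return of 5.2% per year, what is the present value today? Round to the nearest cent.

Value at end of year 2: C₁ / (r − g) = £2,740.00 / (0.052 − 0.035) = £161,176.4706
Discount to today: PV = £161,176.4706 / (1 + 0.052)^2 = £161,176.4706 / 1.106704 = £145,636.48

£145636.48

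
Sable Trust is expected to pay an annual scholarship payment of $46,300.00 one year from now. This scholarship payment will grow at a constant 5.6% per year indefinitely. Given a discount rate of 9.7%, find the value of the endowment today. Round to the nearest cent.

$1129268.29

Growing perpetuity: P = D₁ / (r − g) = $46,300.0000 / (0.097 − 0.056) = $1,129,268.29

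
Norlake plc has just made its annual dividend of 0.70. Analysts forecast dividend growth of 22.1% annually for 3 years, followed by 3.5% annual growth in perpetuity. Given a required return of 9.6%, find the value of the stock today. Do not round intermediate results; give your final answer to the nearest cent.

19.04

D_1 = 0.85470
D_2 = 1.04359
D_3 = 1.27422
Terminal value at year 3: TV = D_3×(1+g_2)/(r−g_2) = 1.31882/0.061 = 21.61999
P_0 = D_1/(1+r)^1 + D_2/(1+r)^2 + D_3/(1+r)^3 + TV/(1+r)^3
    = 0.77984 + 0.86878 + 0.96786 + 16.42192 = 19.03839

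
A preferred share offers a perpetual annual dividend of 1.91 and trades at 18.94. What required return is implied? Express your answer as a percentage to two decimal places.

P = C/r ⇒ r = C/P = 1.91/18.94 = 0.100845

10.08%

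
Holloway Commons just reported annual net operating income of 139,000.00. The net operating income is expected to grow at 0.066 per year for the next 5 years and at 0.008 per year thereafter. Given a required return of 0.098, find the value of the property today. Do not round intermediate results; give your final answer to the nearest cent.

1979332.25

D_1 = 148174.00000
D_2 = 157953.48400
D_3 = 168378.41394
D_4 = 179491.38926
D_5 = 191337.82096
Terminal value at year 5: TV = D_5×(1+g_2)/(r−g_2) = 192868.52352/0.09 = 2142983.59470
P_0 = D_1/(1+r)^1 + D_2/(1+r)^2 + D_3/(1+r)^3 + D_4/(1+r)^4 + D_5/(1+r)^5 + TV/(1+r)^5
    = 134948.99818 + 131016.05834 + 127197.73970 + 123490.70175 + 119891.70133 + 1342787.05494 = 1979332.25425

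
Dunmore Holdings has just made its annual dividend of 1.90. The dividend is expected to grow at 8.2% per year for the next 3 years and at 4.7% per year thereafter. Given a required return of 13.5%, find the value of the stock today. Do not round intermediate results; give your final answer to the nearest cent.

D_1 = 2.05580
D_2 = 2.22438
D_3 = 2.40677
Terminal value at year 3: TV = D_3×(1+g_2)/(r−g_2) = 2.51989/0.088 = 28.63515
P_0 = D_1/(1+r)^1 + D_2/(1+r)^2 + D_3/(1+r)^3 + TV/(1+r)^3
    = 1.81128 + 1.72670 + 1.64607 + 19.58447 = 24.76851

24.77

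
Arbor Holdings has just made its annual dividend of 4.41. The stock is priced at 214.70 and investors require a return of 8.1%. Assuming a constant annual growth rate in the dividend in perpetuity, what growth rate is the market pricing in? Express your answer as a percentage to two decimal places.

5.92%

P = D₀(1+g)/(r−g) ⇒ P(r−g) = D₀(1+g) ⇒ g(P+D₀) = P·r − D₀
g = (P·r − D₀)/(P + D₀) = (214.70×0.081 − 4.41) / (214.70 + 4.41) = 0.059243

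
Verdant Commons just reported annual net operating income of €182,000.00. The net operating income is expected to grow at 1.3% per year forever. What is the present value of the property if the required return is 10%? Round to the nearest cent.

€2119149.43

D₁ = D₀ × (1 + g) = €182,000.00 × 1.013 = €184,366.0000
Growing perpetuity: P = D₁ / (r − g) = €184,366.0000 / (0.1 − 0.013) = €2,119,149.43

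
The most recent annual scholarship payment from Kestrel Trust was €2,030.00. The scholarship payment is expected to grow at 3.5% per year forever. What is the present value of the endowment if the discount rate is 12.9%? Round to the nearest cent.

€22351.60

D₁ = D₀ × (1 + g) = €2,030.00 × 1.035 = €2,101.0500
Growing perpetuity: P = D₁ / (r − g) = €2,101.0500 / (0.129 − 0.035) = €22,351.60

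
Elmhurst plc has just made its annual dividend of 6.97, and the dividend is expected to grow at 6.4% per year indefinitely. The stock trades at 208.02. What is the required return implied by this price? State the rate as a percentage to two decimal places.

D₁ = 6.97 × 1.064 = 7.4161
P = D₁/(r − g) ⇒ r = D₁/P + g = 7.4161/208.02 + 0.064 = 0.035651 + 0.064 = 0.099651

9.97%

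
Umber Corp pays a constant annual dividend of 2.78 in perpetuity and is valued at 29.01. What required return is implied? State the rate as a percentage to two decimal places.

P = C/r ⇒ r = C/P = 2.78/29.01 = 0.095829

9.58%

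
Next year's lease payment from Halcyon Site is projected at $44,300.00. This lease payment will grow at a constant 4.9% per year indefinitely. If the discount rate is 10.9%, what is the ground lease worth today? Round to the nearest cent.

Growing perpetuity: P = D₁ / (r − g) = $44,300.0000 / (0.109 − 0.049) = $738,333.33

$738333.33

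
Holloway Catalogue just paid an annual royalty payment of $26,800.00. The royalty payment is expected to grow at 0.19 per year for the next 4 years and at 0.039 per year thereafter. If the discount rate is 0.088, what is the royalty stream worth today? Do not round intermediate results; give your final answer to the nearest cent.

$948047.55

D_1 = 31892.00000
D_2 = 37951.48000
D_3 = 45162.26120
D_4 = 53743.09083
Terminal value at year 4: TV = D_4×(1+g_2)/(r−g_2) = 55839.07137/0.049 = 1139572.88511
P_0 = D_1/(1+r)^1 + D_2/(1+r)^2 + D_3/(1+r)^3 + D_4/(1+r)^4 + TV/(1+r)^4
    = 29312.50000 + 32060.54688 + 35066.22314 + 38353.68156 + 813254.59480 = 948047.54639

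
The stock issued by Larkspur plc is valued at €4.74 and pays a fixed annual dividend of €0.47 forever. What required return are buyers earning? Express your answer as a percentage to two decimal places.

P = C/r ⇒ r = C/P = €0.47/€4.74 = 0.099156

9.92%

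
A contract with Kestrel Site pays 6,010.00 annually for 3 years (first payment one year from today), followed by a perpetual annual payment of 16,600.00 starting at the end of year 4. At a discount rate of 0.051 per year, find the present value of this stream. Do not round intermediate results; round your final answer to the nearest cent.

PV of 3-year annuity: 6,010.00 × [1 − (1+0.051)^−3] / 0.051 = 16336.10097
Perpetuity value at year 3: 16,600.00 / 0.051 = 325490.19608
PV of perpetuity: 325490.19608 / (1+0.051)^3 = 280368.85231
Total PV = 16336.10097 + 280368.85231 = 296704.95328

296704.95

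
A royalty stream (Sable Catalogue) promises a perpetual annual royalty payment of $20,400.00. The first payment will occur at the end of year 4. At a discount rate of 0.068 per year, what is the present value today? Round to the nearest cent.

Value at end of year 3: C / r = $20,400.00 / 0.068 = $300,000.0000
Discount to today: PV = $300,000.0000 / (1 + 0.068)^3 = $300,000.0000 / 1.218186 = $246,267.72

$246267.72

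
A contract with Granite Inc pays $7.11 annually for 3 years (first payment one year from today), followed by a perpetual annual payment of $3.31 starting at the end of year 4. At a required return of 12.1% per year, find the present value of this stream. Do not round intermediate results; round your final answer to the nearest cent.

PV of 3-year annuity: $7.11 × [1 − (1+0.121)^−3] / 0.121 = 17.04772
Perpetuity value at year 3: $3.31 / 0.121 = 27.35537
PV of perpetuity: 27.35537 / (1+0.121)^3 = 19.41895
Total PV = 17.04772 + 19.41895 = 36.46667

$36.47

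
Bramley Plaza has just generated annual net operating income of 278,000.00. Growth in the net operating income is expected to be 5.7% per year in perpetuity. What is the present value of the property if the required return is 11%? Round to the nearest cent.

5544264.15

D₁ = D₀ × (1 + g) = 278,000.00 × 1.057 = 293,846.0000
Growing perpetuity: P = D₁ / (r − g) = 293,846.0000 / (0.11 − 0.057) = 5,544,264.15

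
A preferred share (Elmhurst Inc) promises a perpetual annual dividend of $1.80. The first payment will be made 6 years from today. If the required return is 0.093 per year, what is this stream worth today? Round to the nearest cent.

Value at end of year 5: C / r = $1.80 / 0.093 = $19.3548
Discount to today: PV = $19.3548 / (1 + 0.093)^5 = $19.3548 / 1.559915 = $12.41

$12.41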